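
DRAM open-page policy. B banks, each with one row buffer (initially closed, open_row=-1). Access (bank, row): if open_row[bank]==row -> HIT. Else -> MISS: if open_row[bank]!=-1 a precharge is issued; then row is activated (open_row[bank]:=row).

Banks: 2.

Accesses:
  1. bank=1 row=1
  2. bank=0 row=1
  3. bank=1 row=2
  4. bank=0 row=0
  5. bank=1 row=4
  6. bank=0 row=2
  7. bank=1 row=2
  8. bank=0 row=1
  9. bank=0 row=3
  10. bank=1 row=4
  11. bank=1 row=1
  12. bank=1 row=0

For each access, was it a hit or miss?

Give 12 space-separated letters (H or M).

Acc 1: bank1 row1 -> MISS (open row1); precharges=0
Acc 2: bank0 row1 -> MISS (open row1); precharges=0
Acc 3: bank1 row2 -> MISS (open row2); precharges=1
Acc 4: bank0 row0 -> MISS (open row0); precharges=2
Acc 5: bank1 row4 -> MISS (open row4); precharges=3
Acc 6: bank0 row2 -> MISS (open row2); precharges=4
Acc 7: bank1 row2 -> MISS (open row2); precharges=5
Acc 8: bank0 row1 -> MISS (open row1); precharges=6
Acc 9: bank0 row3 -> MISS (open row3); precharges=7
Acc 10: bank1 row4 -> MISS (open row4); precharges=8
Acc 11: bank1 row1 -> MISS (open row1); precharges=9
Acc 12: bank1 row0 -> MISS (open row0); precharges=10

Answer: M M M M M M M M M M M M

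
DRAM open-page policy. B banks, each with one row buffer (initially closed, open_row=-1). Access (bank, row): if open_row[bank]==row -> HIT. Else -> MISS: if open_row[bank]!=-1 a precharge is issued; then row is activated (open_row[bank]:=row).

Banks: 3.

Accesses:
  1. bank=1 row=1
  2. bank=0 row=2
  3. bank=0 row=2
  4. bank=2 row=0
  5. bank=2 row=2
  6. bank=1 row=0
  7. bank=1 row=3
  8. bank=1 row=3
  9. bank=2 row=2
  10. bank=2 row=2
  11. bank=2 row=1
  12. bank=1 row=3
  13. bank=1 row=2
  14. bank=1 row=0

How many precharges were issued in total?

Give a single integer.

Acc 1: bank1 row1 -> MISS (open row1); precharges=0
Acc 2: bank0 row2 -> MISS (open row2); precharges=0
Acc 3: bank0 row2 -> HIT
Acc 4: bank2 row0 -> MISS (open row0); precharges=0
Acc 5: bank2 row2 -> MISS (open row2); precharges=1
Acc 6: bank1 row0 -> MISS (open row0); precharges=2
Acc 7: bank1 row3 -> MISS (open row3); precharges=3
Acc 8: bank1 row3 -> HIT
Acc 9: bank2 row2 -> HIT
Acc 10: bank2 row2 -> HIT
Acc 11: bank2 row1 -> MISS (open row1); precharges=4
Acc 12: bank1 row3 -> HIT
Acc 13: bank1 row2 -> MISS (open row2); precharges=5
Acc 14: bank1 row0 -> MISS (open row0); precharges=6

Answer: 6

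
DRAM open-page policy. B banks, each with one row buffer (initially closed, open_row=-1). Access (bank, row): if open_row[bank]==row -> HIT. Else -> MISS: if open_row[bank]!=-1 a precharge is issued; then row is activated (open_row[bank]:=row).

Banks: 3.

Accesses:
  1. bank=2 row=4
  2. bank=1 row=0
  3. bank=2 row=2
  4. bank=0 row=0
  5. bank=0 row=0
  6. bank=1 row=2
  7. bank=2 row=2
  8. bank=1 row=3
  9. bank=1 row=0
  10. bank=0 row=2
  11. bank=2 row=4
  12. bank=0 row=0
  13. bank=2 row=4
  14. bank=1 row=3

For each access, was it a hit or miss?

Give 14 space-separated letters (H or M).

Acc 1: bank2 row4 -> MISS (open row4); precharges=0
Acc 2: bank1 row0 -> MISS (open row0); precharges=0
Acc 3: bank2 row2 -> MISS (open row2); precharges=1
Acc 4: bank0 row0 -> MISS (open row0); precharges=1
Acc 5: bank0 row0 -> HIT
Acc 6: bank1 row2 -> MISS (open row2); precharges=2
Acc 7: bank2 row2 -> HIT
Acc 8: bank1 row3 -> MISS (open row3); precharges=3
Acc 9: bank1 row0 -> MISS (open row0); precharges=4
Acc 10: bank0 row2 -> MISS (open row2); precharges=5
Acc 11: bank2 row4 -> MISS (open row4); precharges=6
Acc 12: bank0 row0 -> MISS (open row0); precharges=7
Acc 13: bank2 row4 -> HIT
Acc 14: bank1 row3 -> MISS (open row3); precharges=8

Answer: M M M M H M H M M M M M H M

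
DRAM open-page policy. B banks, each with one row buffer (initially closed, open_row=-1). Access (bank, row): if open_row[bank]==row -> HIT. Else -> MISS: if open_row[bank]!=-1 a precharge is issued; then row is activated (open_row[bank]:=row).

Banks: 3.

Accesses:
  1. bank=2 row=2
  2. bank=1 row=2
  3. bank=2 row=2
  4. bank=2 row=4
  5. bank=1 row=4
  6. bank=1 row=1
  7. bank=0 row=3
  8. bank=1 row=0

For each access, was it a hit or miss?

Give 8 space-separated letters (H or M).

Answer: M M H M M M M M

Derivation:
Acc 1: bank2 row2 -> MISS (open row2); precharges=0
Acc 2: bank1 row2 -> MISS (open row2); precharges=0
Acc 3: bank2 row2 -> HIT
Acc 4: bank2 row4 -> MISS (open row4); precharges=1
Acc 5: bank1 row4 -> MISS (open row4); precharges=2
Acc 6: bank1 row1 -> MISS (open row1); precharges=3
Acc 7: bank0 row3 -> MISS (open row3); precharges=3
Acc 8: bank1 row0 -> MISS (open row0); precharges=4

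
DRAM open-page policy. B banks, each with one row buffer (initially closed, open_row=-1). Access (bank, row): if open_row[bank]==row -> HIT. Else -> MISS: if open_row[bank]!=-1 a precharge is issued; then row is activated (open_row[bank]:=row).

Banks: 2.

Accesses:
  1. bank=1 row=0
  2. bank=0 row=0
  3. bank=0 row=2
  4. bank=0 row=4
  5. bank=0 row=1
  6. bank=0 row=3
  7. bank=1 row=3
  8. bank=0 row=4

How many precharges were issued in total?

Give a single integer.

Answer: 6

Derivation:
Acc 1: bank1 row0 -> MISS (open row0); precharges=0
Acc 2: bank0 row0 -> MISS (open row0); precharges=0
Acc 3: bank0 row2 -> MISS (open row2); precharges=1
Acc 4: bank0 row4 -> MISS (open row4); precharges=2
Acc 5: bank0 row1 -> MISS (open row1); precharges=3
Acc 6: bank0 row3 -> MISS (open row3); precharges=4
Acc 7: bank1 row3 -> MISS (open row3); precharges=5
Acc 8: bank0 row4 -> MISS (open row4); precharges=6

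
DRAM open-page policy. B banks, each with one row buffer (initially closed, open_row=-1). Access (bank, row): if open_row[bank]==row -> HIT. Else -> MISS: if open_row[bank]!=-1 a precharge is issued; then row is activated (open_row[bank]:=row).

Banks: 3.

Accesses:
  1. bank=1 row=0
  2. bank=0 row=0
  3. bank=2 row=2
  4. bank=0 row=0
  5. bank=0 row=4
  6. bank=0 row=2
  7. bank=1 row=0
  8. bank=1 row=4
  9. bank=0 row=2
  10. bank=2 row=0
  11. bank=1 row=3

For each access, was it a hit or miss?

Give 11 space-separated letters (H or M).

Acc 1: bank1 row0 -> MISS (open row0); precharges=0
Acc 2: bank0 row0 -> MISS (open row0); precharges=0
Acc 3: bank2 row2 -> MISS (open row2); precharges=0
Acc 4: bank0 row0 -> HIT
Acc 5: bank0 row4 -> MISS (open row4); precharges=1
Acc 6: bank0 row2 -> MISS (open row2); precharges=2
Acc 7: bank1 row0 -> HIT
Acc 8: bank1 row4 -> MISS (open row4); precharges=3
Acc 9: bank0 row2 -> HIT
Acc 10: bank2 row0 -> MISS (open row0); precharges=4
Acc 11: bank1 row3 -> MISS (open row3); precharges=5

Answer: M M M H M M H M H M M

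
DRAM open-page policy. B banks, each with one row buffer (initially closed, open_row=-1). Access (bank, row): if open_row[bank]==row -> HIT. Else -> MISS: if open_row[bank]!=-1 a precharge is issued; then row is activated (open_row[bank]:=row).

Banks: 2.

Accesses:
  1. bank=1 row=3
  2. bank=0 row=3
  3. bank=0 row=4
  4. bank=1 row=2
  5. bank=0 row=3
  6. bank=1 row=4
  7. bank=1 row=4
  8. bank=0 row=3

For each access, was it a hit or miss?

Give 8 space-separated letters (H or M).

Acc 1: bank1 row3 -> MISS (open row3); precharges=0
Acc 2: bank0 row3 -> MISS (open row3); precharges=0
Acc 3: bank0 row4 -> MISS (open row4); precharges=1
Acc 4: bank1 row2 -> MISS (open row2); precharges=2
Acc 5: bank0 row3 -> MISS (open row3); precharges=3
Acc 6: bank1 row4 -> MISS (open row4); precharges=4
Acc 7: bank1 row4 -> HIT
Acc 8: bank0 row3 -> HIT

Answer: M M M M M M H H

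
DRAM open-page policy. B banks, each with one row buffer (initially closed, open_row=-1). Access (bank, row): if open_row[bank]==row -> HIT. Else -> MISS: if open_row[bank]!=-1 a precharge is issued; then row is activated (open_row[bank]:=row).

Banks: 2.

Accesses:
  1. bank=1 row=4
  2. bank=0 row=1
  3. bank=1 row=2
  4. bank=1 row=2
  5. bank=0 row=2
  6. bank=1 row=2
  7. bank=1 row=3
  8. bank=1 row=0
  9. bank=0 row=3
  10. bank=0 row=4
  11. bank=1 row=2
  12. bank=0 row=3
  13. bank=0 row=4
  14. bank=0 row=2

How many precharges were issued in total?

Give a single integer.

Acc 1: bank1 row4 -> MISS (open row4); precharges=0
Acc 2: bank0 row1 -> MISS (open row1); precharges=0
Acc 3: bank1 row2 -> MISS (open row2); precharges=1
Acc 4: bank1 row2 -> HIT
Acc 5: bank0 row2 -> MISS (open row2); precharges=2
Acc 6: bank1 row2 -> HIT
Acc 7: bank1 row3 -> MISS (open row3); precharges=3
Acc 8: bank1 row0 -> MISS (open row0); precharges=4
Acc 9: bank0 row3 -> MISS (open row3); precharges=5
Acc 10: bank0 row4 -> MISS (open row4); precharges=6
Acc 11: bank1 row2 -> MISS (open row2); precharges=7
Acc 12: bank0 row3 -> MISS (open row3); precharges=8
Acc 13: bank0 row4 -> MISS (open row4); precharges=9
Acc 14: bank0 row2 -> MISS (open row2); precharges=10

Answer: 10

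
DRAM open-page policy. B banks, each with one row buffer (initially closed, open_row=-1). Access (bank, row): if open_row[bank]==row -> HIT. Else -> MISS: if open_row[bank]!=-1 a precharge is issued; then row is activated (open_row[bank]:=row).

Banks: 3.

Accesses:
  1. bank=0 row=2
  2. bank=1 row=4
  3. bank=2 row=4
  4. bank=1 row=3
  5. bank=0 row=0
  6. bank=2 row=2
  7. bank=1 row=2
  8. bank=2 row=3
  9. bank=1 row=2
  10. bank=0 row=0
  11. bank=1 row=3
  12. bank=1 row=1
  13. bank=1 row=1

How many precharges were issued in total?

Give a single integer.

Answer: 7

Derivation:
Acc 1: bank0 row2 -> MISS (open row2); precharges=0
Acc 2: bank1 row4 -> MISS (open row4); precharges=0
Acc 3: bank2 row4 -> MISS (open row4); precharges=0
Acc 4: bank1 row3 -> MISS (open row3); precharges=1
Acc 5: bank0 row0 -> MISS (open row0); precharges=2
Acc 6: bank2 row2 -> MISS (open row2); precharges=3
Acc 7: bank1 row2 -> MISS (open row2); precharges=4
Acc 8: bank2 row3 -> MISS (open row3); precharges=5
Acc 9: bank1 row2 -> HIT
Acc 10: bank0 row0 -> HIT
Acc 11: bank1 row3 -> MISS (open row3); precharges=6
Acc 12: bank1 row1 -> MISS (open row1); precharges=7
Acc 13: bank1 row1 -> HIT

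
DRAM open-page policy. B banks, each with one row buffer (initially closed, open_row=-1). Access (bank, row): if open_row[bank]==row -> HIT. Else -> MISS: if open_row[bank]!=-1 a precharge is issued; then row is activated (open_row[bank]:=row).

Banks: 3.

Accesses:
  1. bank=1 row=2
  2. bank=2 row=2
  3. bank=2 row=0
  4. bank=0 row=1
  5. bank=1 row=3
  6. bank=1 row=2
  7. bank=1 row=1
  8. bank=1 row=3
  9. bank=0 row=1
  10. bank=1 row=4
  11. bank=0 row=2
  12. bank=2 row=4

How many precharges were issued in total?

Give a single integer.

Acc 1: bank1 row2 -> MISS (open row2); precharges=0
Acc 2: bank2 row2 -> MISS (open row2); precharges=0
Acc 3: bank2 row0 -> MISS (open row0); precharges=1
Acc 4: bank0 row1 -> MISS (open row1); precharges=1
Acc 5: bank1 row3 -> MISS (open row3); precharges=2
Acc 6: bank1 row2 -> MISS (open row2); precharges=3
Acc 7: bank1 row1 -> MISS (open row1); precharges=4
Acc 8: bank1 row3 -> MISS (open row3); precharges=5
Acc 9: bank0 row1 -> HIT
Acc 10: bank1 row4 -> MISS (open row4); precharges=6
Acc 11: bank0 row2 -> MISS (open row2); precharges=7
Acc 12: bank2 row4 -> MISS (open row4); precharges=8

Answer: 8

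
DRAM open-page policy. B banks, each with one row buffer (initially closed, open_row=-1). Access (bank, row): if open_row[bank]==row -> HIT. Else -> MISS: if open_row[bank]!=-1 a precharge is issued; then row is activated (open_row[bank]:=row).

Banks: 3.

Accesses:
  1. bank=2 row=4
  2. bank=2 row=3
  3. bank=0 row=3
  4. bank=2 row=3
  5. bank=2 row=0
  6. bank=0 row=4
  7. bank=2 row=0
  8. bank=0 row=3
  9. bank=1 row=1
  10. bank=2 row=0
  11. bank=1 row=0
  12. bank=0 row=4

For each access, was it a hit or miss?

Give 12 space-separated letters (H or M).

Answer: M M M H M M H M M H M M

Derivation:
Acc 1: bank2 row4 -> MISS (open row4); precharges=0
Acc 2: bank2 row3 -> MISS (open row3); precharges=1
Acc 3: bank0 row3 -> MISS (open row3); precharges=1
Acc 4: bank2 row3 -> HIT
Acc 5: bank2 row0 -> MISS (open row0); precharges=2
Acc 6: bank0 row4 -> MISS (open row4); precharges=3
Acc 7: bank2 row0 -> HIT
Acc 8: bank0 row3 -> MISS (open row3); precharges=4
Acc 9: bank1 row1 -> MISS (open row1); precharges=4
Acc 10: bank2 row0 -> HIT
Acc 11: bank1 row0 -> MISS (open row0); precharges=5
Acc 12: bank0 row4 -> MISS (open row4); precharges=6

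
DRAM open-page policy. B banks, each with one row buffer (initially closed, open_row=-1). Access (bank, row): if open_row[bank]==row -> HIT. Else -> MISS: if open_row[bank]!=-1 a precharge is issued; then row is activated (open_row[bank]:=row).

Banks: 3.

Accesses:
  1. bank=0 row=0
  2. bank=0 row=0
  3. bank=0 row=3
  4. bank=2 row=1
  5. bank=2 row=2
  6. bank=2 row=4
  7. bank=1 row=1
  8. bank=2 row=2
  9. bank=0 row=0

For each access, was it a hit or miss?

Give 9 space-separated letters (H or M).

Acc 1: bank0 row0 -> MISS (open row0); precharges=0
Acc 2: bank0 row0 -> HIT
Acc 3: bank0 row3 -> MISS (open row3); precharges=1
Acc 4: bank2 row1 -> MISS (open row1); precharges=1
Acc 5: bank2 row2 -> MISS (open row2); precharges=2
Acc 6: bank2 row4 -> MISS (open row4); precharges=3
Acc 7: bank1 row1 -> MISS (open row1); precharges=3
Acc 8: bank2 row2 -> MISS (open row2); precharges=4
Acc 9: bank0 row0 -> MISS (open row0); precharges=5

Answer: M H M M M M M M M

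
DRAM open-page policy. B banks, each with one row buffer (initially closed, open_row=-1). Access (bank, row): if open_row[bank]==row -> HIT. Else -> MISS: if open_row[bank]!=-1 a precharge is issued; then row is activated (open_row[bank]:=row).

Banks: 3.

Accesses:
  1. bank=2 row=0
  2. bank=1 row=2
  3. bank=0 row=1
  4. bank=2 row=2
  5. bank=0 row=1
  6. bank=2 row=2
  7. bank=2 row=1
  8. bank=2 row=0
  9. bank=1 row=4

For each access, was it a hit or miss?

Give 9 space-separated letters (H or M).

Acc 1: bank2 row0 -> MISS (open row0); precharges=0
Acc 2: bank1 row2 -> MISS (open row2); precharges=0
Acc 3: bank0 row1 -> MISS (open row1); precharges=0
Acc 4: bank2 row2 -> MISS (open row2); precharges=1
Acc 5: bank0 row1 -> HIT
Acc 6: bank2 row2 -> HIT
Acc 7: bank2 row1 -> MISS (open row1); precharges=2
Acc 8: bank2 row0 -> MISS (open row0); precharges=3
Acc 9: bank1 row4 -> MISS (open row4); precharges=4

Answer: M M M M H H M M M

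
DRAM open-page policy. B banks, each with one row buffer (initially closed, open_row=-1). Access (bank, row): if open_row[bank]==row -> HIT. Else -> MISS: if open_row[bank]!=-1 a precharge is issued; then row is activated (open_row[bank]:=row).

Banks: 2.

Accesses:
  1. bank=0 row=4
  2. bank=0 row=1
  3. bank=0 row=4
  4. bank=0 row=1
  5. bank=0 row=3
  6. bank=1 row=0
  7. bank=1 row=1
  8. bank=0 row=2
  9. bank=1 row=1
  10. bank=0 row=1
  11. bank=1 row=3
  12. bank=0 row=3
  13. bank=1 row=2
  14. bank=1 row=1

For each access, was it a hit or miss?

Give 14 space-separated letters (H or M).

Answer: M M M M M M M M H M M M M M

Derivation:
Acc 1: bank0 row4 -> MISS (open row4); precharges=0
Acc 2: bank0 row1 -> MISS (open row1); precharges=1
Acc 3: bank0 row4 -> MISS (open row4); precharges=2
Acc 4: bank0 row1 -> MISS (open row1); precharges=3
Acc 5: bank0 row3 -> MISS (open row3); precharges=4
Acc 6: bank1 row0 -> MISS (open row0); precharges=4
Acc 7: bank1 row1 -> MISS (open row1); precharges=5
Acc 8: bank0 row2 -> MISS (open row2); precharges=6
Acc 9: bank1 row1 -> HIT
Acc 10: bank0 row1 -> MISS (open row1); precharges=7
Acc 11: bank1 row3 -> MISS (open row3); precharges=8
Acc 12: bank0 row3 -> MISS (open row3); precharges=9
Acc 13: bank1 row2 -> MISS (open row2); precharges=10
Acc 14: bank1 row1 -> MISS (open row1); precharges=11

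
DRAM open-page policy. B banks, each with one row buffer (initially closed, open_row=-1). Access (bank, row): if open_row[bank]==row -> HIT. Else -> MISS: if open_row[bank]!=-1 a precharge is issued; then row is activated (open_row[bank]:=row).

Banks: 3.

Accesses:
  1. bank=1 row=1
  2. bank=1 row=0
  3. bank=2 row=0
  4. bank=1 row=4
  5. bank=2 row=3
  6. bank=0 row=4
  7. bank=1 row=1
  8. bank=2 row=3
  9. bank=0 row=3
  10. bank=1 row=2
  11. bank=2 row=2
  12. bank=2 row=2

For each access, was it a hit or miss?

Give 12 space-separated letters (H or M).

Answer: M M M M M M M H M M M H

Derivation:
Acc 1: bank1 row1 -> MISS (open row1); precharges=0
Acc 2: bank1 row0 -> MISS (open row0); precharges=1
Acc 3: bank2 row0 -> MISS (open row0); precharges=1
Acc 4: bank1 row4 -> MISS (open row4); precharges=2
Acc 5: bank2 row3 -> MISS (open row3); precharges=3
Acc 6: bank0 row4 -> MISS (open row4); precharges=3
Acc 7: bank1 row1 -> MISS (open row1); precharges=4
Acc 8: bank2 row3 -> HIT
Acc 9: bank0 row3 -> MISS (open row3); precharges=5
Acc 10: bank1 row2 -> MISS (open row2); precharges=6
Acc 11: bank2 row2 -> MISS (open row2); precharges=7
Acc 12: bank2 row2 -> HIT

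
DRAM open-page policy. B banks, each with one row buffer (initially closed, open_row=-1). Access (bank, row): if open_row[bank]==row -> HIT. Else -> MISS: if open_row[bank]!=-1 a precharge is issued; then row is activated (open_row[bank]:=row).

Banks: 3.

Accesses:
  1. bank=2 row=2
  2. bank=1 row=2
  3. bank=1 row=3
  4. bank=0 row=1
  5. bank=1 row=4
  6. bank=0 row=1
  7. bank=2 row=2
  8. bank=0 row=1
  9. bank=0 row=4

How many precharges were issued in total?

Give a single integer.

Acc 1: bank2 row2 -> MISS (open row2); precharges=0
Acc 2: bank1 row2 -> MISS (open row2); precharges=0
Acc 3: bank1 row3 -> MISS (open row3); precharges=1
Acc 4: bank0 row1 -> MISS (open row1); precharges=1
Acc 5: bank1 row4 -> MISS (open row4); precharges=2
Acc 6: bank0 row1 -> HIT
Acc 7: bank2 row2 -> HIT
Acc 8: bank0 row1 -> HIT
Acc 9: bank0 row4 -> MISS (open row4); precharges=3

Answer: 3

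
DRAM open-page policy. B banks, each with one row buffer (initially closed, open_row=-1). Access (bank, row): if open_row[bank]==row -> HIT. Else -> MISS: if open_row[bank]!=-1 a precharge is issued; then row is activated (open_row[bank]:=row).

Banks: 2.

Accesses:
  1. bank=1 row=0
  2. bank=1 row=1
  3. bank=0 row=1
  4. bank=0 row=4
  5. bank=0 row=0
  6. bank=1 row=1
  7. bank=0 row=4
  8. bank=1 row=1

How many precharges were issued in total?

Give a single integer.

Acc 1: bank1 row0 -> MISS (open row0); precharges=0
Acc 2: bank1 row1 -> MISS (open row1); precharges=1
Acc 3: bank0 row1 -> MISS (open row1); precharges=1
Acc 4: bank0 row4 -> MISS (open row4); precharges=2
Acc 5: bank0 row0 -> MISS (open row0); precharges=3
Acc 6: bank1 row1 -> HIT
Acc 7: bank0 row4 -> MISS (open row4); precharges=4
Acc 8: bank1 row1 -> HIT

Answer: 4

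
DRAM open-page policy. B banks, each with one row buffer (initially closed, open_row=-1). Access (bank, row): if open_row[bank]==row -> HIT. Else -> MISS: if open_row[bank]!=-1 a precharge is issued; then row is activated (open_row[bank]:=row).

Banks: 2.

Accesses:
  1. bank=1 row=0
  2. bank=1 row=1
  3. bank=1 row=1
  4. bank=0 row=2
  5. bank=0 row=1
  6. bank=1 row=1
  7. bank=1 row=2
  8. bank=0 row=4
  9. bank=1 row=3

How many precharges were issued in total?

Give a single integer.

Answer: 5

Derivation:
Acc 1: bank1 row0 -> MISS (open row0); precharges=0
Acc 2: bank1 row1 -> MISS (open row1); precharges=1
Acc 3: bank1 row1 -> HIT
Acc 4: bank0 row2 -> MISS (open row2); precharges=1
Acc 5: bank0 row1 -> MISS (open row1); precharges=2
Acc 6: bank1 row1 -> HIT
Acc 7: bank1 row2 -> MISS (open row2); precharges=3
Acc 8: bank0 row4 -> MISS (open row4); precharges=4
Acc 9: bank1 row3 -> MISS (open row3); precharges=5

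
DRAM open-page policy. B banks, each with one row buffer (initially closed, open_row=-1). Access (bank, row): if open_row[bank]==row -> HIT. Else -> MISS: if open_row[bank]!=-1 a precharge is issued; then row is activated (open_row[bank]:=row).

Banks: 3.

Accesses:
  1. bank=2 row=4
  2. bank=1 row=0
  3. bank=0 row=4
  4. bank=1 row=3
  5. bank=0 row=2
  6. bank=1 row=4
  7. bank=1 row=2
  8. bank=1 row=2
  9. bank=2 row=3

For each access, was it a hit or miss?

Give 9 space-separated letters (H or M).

Acc 1: bank2 row4 -> MISS (open row4); precharges=0
Acc 2: bank1 row0 -> MISS (open row0); precharges=0
Acc 3: bank0 row4 -> MISS (open row4); precharges=0
Acc 4: bank1 row3 -> MISS (open row3); precharges=1
Acc 5: bank0 row2 -> MISS (open row2); precharges=2
Acc 6: bank1 row4 -> MISS (open row4); precharges=3
Acc 7: bank1 row2 -> MISS (open row2); precharges=4
Acc 8: bank1 row2 -> HIT
Acc 9: bank2 row3 -> MISS (open row3); precharges=5

Answer: M M M M M M M H M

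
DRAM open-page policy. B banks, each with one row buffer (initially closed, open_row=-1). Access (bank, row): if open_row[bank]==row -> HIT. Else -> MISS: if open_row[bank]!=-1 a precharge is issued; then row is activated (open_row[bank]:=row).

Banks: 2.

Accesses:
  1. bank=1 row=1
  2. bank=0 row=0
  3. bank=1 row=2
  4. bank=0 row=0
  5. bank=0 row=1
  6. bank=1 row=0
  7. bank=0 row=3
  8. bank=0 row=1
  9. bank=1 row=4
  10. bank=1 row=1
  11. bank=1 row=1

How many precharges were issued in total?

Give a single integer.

Answer: 7

Derivation:
Acc 1: bank1 row1 -> MISS (open row1); precharges=0
Acc 2: bank0 row0 -> MISS (open row0); precharges=0
Acc 3: bank1 row2 -> MISS (open row2); precharges=1
Acc 4: bank0 row0 -> HIT
Acc 5: bank0 row1 -> MISS (open row1); precharges=2
Acc 6: bank1 row0 -> MISS (open row0); precharges=3
Acc 7: bank0 row3 -> MISS (open row3); precharges=4
Acc 8: bank0 row1 -> MISS (open row1); precharges=5
Acc 9: bank1 row4 -> MISS (open row4); precharges=6
Acc 10: bank1 row1 -> MISS (open row1); precharges=7
Acc 11: bank1 row1 -> HIT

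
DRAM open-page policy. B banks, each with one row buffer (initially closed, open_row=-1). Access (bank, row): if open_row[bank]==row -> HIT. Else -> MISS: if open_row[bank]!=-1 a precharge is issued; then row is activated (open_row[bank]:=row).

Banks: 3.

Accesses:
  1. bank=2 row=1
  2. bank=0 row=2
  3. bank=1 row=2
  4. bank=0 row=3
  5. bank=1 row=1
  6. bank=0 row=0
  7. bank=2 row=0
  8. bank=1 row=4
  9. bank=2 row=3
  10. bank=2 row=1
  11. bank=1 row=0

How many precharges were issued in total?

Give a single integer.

Answer: 8

Derivation:
Acc 1: bank2 row1 -> MISS (open row1); precharges=0
Acc 2: bank0 row2 -> MISS (open row2); precharges=0
Acc 3: bank1 row2 -> MISS (open row2); precharges=0
Acc 4: bank0 row3 -> MISS (open row3); precharges=1
Acc 5: bank1 row1 -> MISS (open row1); precharges=2
Acc 6: bank0 row0 -> MISS (open row0); precharges=3
Acc 7: bank2 row0 -> MISS (open row0); precharges=4
Acc 8: bank1 row4 -> MISS (open row4); precharges=5
Acc 9: bank2 row3 -> MISS (open row3); precharges=6
Acc 10: bank2 row1 -> MISS (open row1); precharges=7
Acc 11: bank1 row0 -> MISS (open row0); precharges=8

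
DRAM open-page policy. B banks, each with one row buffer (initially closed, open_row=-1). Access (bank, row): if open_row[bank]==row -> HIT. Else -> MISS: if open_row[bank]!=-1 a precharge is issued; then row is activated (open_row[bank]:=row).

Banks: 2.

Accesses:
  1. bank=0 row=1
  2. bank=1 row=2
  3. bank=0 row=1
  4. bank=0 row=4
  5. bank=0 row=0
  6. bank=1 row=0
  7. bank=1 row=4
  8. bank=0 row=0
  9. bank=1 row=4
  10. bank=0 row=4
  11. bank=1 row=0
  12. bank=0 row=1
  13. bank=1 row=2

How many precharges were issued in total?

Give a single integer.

Answer: 8

Derivation:
Acc 1: bank0 row1 -> MISS (open row1); precharges=0
Acc 2: bank1 row2 -> MISS (open row2); precharges=0
Acc 3: bank0 row1 -> HIT
Acc 4: bank0 row4 -> MISS (open row4); precharges=1
Acc 5: bank0 row0 -> MISS (open row0); precharges=2
Acc 6: bank1 row0 -> MISS (open row0); precharges=3
Acc 7: bank1 row4 -> MISS (open row4); precharges=4
Acc 8: bank0 row0 -> HIT
Acc 9: bank1 row4 -> HIT
Acc 10: bank0 row4 -> MISS (open row4); precharges=5
Acc 11: bank1 row0 -> MISS (open row0); precharges=6
Acc 12: bank0 row1 -> MISS (open row1); precharges=7
Acc 13: bank1 row2 -> MISS (open row2); precharges=8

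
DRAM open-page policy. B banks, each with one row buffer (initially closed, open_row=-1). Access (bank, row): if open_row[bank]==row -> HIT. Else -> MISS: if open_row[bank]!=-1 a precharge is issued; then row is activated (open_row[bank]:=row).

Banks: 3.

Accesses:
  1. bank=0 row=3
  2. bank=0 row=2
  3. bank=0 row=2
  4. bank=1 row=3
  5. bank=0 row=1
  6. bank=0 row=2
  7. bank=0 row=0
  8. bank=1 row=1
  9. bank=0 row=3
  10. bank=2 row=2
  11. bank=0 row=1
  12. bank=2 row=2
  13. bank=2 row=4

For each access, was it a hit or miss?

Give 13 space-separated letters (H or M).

Acc 1: bank0 row3 -> MISS (open row3); precharges=0
Acc 2: bank0 row2 -> MISS (open row2); precharges=1
Acc 3: bank0 row2 -> HIT
Acc 4: bank1 row3 -> MISS (open row3); precharges=1
Acc 5: bank0 row1 -> MISS (open row1); precharges=2
Acc 6: bank0 row2 -> MISS (open row2); precharges=3
Acc 7: bank0 row0 -> MISS (open row0); precharges=4
Acc 8: bank1 row1 -> MISS (open row1); precharges=5
Acc 9: bank0 row3 -> MISS (open row3); precharges=6
Acc 10: bank2 row2 -> MISS (open row2); precharges=6
Acc 11: bank0 row1 -> MISS (open row1); precharges=7
Acc 12: bank2 row2 -> HIT
Acc 13: bank2 row4 -> MISS (open row4); precharges=8

Answer: M M H M M M M M M M M H M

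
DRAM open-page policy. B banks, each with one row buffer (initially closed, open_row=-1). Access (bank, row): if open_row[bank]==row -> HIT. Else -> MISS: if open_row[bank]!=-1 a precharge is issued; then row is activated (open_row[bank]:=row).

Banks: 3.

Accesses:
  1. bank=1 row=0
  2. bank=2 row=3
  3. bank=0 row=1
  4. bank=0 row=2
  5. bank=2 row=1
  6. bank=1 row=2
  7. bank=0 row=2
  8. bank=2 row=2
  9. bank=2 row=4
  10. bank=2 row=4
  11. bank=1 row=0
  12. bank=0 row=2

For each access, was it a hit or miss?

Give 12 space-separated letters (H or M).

Answer: M M M M M M H M M H M H

Derivation:
Acc 1: bank1 row0 -> MISS (open row0); precharges=0
Acc 2: bank2 row3 -> MISS (open row3); precharges=0
Acc 3: bank0 row1 -> MISS (open row1); precharges=0
Acc 4: bank0 row2 -> MISS (open row2); precharges=1
Acc 5: bank2 row1 -> MISS (open row1); precharges=2
Acc 6: bank1 row2 -> MISS (open row2); precharges=3
Acc 7: bank0 row2 -> HIT
Acc 8: bank2 row2 -> MISS (open row2); precharges=4
Acc 9: bank2 row4 -> MISS (open row4); precharges=5
Acc 10: bank2 row4 -> HIT
Acc 11: bank1 row0 -> MISS (open row0); precharges=6
Acc 12: bank0 row2 -> HIT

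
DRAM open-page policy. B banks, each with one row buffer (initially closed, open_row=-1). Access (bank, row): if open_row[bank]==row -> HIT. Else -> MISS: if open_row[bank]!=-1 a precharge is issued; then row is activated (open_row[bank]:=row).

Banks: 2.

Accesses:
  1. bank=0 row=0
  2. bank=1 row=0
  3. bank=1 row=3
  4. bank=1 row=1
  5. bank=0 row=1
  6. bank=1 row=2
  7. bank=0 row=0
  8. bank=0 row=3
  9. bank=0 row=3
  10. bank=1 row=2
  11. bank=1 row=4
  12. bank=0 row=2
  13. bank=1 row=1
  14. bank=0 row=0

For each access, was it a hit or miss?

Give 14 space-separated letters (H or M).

Acc 1: bank0 row0 -> MISS (open row0); precharges=0
Acc 2: bank1 row0 -> MISS (open row0); precharges=0
Acc 3: bank1 row3 -> MISS (open row3); precharges=1
Acc 4: bank1 row1 -> MISS (open row1); precharges=2
Acc 5: bank0 row1 -> MISS (open row1); precharges=3
Acc 6: bank1 row2 -> MISS (open row2); precharges=4
Acc 7: bank0 row0 -> MISS (open row0); precharges=5
Acc 8: bank0 row3 -> MISS (open row3); precharges=6
Acc 9: bank0 row3 -> HIT
Acc 10: bank1 row2 -> HIT
Acc 11: bank1 row4 -> MISS (open row4); precharges=7
Acc 12: bank0 row2 -> MISS (open row2); precharges=8
Acc 13: bank1 row1 -> MISS (open row1); precharges=9
Acc 14: bank0 row0 -> MISS (open row0); precharges=10

Answer: M M M M M M M M H H M M M M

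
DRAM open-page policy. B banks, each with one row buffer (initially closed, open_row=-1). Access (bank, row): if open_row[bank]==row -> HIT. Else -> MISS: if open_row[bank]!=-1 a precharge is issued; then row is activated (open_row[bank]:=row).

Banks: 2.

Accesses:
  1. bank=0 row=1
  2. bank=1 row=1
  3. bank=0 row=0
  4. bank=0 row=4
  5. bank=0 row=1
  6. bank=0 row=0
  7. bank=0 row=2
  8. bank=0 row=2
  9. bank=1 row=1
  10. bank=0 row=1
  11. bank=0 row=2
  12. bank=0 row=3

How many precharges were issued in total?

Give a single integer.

Answer: 8

Derivation:
Acc 1: bank0 row1 -> MISS (open row1); precharges=0
Acc 2: bank1 row1 -> MISS (open row1); precharges=0
Acc 3: bank0 row0 -> MISS (open row0); precharges=1
Acc 4: bank0 row4 -> MISS (open row4); precharges=2
Acc 5: bank0 row1 -> MISS (open row1); precharges=3
Acc 6: bank0 row0 -> MISS (open row0); precharges=4
Acc 7: bank0 row2 -> MISS (open row2); precharges=5
Acc 8: bank0 row2 -> HIT
Acc 9: bank1 row1 -> HIT
Acc 10: bank0 row1 -> MISS (open row1); precharges=6
Acc 11: bank0 row2 -> MISS (open row2); precharges=7
Acc 12: bank0 row3 -> MISS (open row3); precharges=8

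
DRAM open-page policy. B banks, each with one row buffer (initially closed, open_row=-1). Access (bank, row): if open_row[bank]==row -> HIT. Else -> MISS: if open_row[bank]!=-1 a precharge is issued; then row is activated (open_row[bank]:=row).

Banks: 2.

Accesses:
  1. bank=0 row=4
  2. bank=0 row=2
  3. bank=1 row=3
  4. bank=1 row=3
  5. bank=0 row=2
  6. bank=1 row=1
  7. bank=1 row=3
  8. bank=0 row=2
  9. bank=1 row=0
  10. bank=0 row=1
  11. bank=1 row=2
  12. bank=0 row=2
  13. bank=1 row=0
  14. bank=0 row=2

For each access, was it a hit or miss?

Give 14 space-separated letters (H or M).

Answer: M M M H H M M H M M M M M H

Derivation:
Acc 1: bank0 row4 -> MISS (open row4); precharges=0
Acc 2: bank0 row2 -> MISS (open row2); precharges=1
Acc 3: bank1 row3 -> MISS (open row3); precharges=1
Acc 4: bank1 row3 -> HIT
Acc 5: bank0 row2 -> HIT
Acc 6: bank1 row1 -> MISS (open row1); precharges=2
Acc 7: bank1 row3 -> MISS (open row3); precharges=3
Acc 8: bank0 row2 -> HIT
Acc 9: bank1 row0 -> MISS (open row0); precharges=4
Acc 10: bank0 row1 -> MISS (open row1); precharges=5
Acc 11: bank1 row2 -> MISS (open row2); precharges=6
Acc 12: bank0 row2 -> MISS (open row2); precharges=7
Acc 13: bank1 row0 -> MISS (open row0); precharges=8
Acc 14: bank0 row2 -> HIT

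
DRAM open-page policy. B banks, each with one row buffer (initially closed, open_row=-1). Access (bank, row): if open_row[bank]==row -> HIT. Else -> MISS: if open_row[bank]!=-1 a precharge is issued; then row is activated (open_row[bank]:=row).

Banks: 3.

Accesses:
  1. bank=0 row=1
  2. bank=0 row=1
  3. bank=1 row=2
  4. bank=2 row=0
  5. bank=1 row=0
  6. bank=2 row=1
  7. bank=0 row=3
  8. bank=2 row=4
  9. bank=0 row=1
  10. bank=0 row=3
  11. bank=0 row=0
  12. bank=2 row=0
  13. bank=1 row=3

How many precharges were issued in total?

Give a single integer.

Acc 1: bank0 row1 -> MISS (open row1); precharges=0
Acc 2: bank0 row1 -> HIT
Acc 3: bank1 row2 -> MISS (open row2); precharges=0
Acc 4: bank2 row0 -> MISS (open row0); precharges=0
Acc 5: bank1 row0 -> MISS (open row0); precharges=1
Acc 6: bank2 row1 -> MISS (open row1); precharges=2
Acc 7: bank0 row3 -> MISS (open row3); precharges=3
Acc 8: bank2 row4 -> MISS (open row4); precharges=4
Acc 9: bank0 row1 -> MISS (open row1); precharges=5
Acc 10: bank0 row3 -> MISS (open row3); precharges=6
Acc 11: bank0 row0 -> MISS (open row0); precharges=7
Acc 12: bank2 row0 -> MISS (open row0); precharges=8
Acc 13: bank1 row3 -> MISS (open row3); precharges=9

Answer: 9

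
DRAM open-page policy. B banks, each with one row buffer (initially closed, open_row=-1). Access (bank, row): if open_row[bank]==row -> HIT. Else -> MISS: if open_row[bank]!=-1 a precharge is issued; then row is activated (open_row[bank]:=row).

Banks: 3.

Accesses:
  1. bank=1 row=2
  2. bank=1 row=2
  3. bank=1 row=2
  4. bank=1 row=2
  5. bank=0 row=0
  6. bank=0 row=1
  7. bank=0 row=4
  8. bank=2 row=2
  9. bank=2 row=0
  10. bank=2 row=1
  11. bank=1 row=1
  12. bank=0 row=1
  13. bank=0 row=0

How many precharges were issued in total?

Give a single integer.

Acc 1: bank1 row2 -> MISS (open row2); precharges=0
Acc 2: bank1 row2 -> HIT
Acc 3: bank1 row2 -> HIT
Acc 4: bank1 row2 -> HIT
Acc 5: bank0 row0 -> MISS (open row0); precharges=0
Acc 6: bank0 row1 -> MISS (open row1); precharges=1
Acc 7: bank0 row4 -> MISS (open row4); precharges=2
Acc 8: bank2 row2 -> MISS (open row2); precharges=2
Acc 9: bank2 row0 -> MISS (open row0); precharges=3
Acc 10: bank2 row1 -> MISS (open row1); precharges=4
Acc 11: bank1 row1 -> MISS (open row1); precharges=5
Acc 12: bank0 row1 -> MISS (open row1); precharges=6
Acc 13: bank0 row0 -> MISS (open row0); precharges=7

Answer: 7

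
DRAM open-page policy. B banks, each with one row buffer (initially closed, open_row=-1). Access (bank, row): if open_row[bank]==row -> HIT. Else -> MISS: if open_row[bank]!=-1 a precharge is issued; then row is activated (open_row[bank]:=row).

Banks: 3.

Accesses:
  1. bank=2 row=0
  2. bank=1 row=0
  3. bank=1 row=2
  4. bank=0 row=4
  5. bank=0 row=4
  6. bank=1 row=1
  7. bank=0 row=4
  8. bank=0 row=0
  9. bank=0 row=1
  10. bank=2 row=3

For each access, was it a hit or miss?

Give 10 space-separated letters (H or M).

Answer: M M M M H M H M M M

Derivation:
Acc 1: bank2 row0 -> MISS (open row0); precharges=0
Acc 2: bank1 row0 -> MISS (open row0); precharges=0
Acc 3: bank1 row2 -> MISS (open row2); precharges=1
Acc 4: bank0 row4 -> MISS (open row4); precharges=1
Acc 5: bank0 row4 -> HIT
Acc 6: bank1 row1 -> MISS (open row1); precharges=2
Acc 7: bank0 row4 -> HIT
Acc 8: bank0 row0 -> MISS (open row0); precharges=3
Acc 9: bank0 row1 -> MISS (open row1); precharges=4
Acc 10: bank2 row3 -> MISS (open row3); precharges=5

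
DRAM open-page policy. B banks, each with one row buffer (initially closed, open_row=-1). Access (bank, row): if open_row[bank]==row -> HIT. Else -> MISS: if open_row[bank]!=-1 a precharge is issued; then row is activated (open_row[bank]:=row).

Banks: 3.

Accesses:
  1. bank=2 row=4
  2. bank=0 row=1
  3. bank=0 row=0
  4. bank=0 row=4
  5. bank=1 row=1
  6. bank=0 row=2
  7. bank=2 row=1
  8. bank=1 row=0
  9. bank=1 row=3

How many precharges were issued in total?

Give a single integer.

Answer: 6

Derivation:
Acc 1: bank2 row4 -> MISS (open row4); precharges=0
Acc 2: bank0 row1 -> MISS (open row1); precharges=0
Acc 3: bank0 row0 -> MISS (open row0); precharges=1
Acc 4: bank0 row4 -> MISS (open row4); precharges=2
Acc 5: bank1 row1 -> MISS (open row1); precharges=2
Acc 6: bank0 row2 -> MISS (open row2); precharges=3
Acc 7: bank2 row1 -> MISS (open row1); precharges=4
Acc 8: bank1 row0 -> MISS (open row0); precharges=5
Acc 9: bank1 row3 -> MISS (open row3); precharges=6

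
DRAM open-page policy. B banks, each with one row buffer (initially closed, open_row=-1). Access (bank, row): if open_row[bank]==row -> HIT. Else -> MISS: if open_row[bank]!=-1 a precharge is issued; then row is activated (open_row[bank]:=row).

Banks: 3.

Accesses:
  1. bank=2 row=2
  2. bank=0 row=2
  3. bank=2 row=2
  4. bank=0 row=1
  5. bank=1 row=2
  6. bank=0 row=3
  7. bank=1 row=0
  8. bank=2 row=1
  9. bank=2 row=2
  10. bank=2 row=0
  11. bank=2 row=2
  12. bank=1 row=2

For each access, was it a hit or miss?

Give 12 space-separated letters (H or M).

Acc 1: bank2 row2 -> MISS (open row2); precharges=0
Acc 2: bank0 row2 -> MISS (open row2); precharges=0
Acc 3: bank2 row2 -> HIT
Acc 4: bank0 row1 -> MISS (open row1); precharges=1
Acc 5: bank1 row2 -> MISS (open row2); precharges=1
Acc 6: bank0 row3 -> MISS (open row3); precharges=2
Acc 7: bank1 row0 -> MISS (open row0); precharges=3
Acc 8: bank2 row1 -> MISS (open row1); precharges=4
Acc 9: bank2 row2 -> MISS (open row2); precharges=5
Acc 10: bank2 row0 -> MISS (open row0); precharges=6
Acc 11: bank2 row2 -> MISS (open row2); precharges=7
Acc 12: bank1 row2 -> MISS (open row2); precharges=8

Answer: M M H M M M M M M M M M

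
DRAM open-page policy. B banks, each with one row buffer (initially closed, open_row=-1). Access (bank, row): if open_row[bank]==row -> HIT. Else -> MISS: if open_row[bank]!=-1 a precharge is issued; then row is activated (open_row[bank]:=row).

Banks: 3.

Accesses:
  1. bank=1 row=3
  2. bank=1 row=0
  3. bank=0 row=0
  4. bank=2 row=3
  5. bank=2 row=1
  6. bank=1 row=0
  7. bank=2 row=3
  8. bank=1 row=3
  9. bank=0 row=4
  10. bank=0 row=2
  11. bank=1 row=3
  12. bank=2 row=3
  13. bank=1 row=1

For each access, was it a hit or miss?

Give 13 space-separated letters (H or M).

Answer: M M M M M H M M M M H H M

Derivation:
Acc 1: bank1 row3 -> MISS (open row3); precharges=0
Acc 2: bank1 row0 -> MISS (open row0); precharges=1
Acc 3: bank0 row0 -> MISS (open row0); precharges=1
Acc 4: bank2 row3 -> MISS (open row3); precharges=1
Acc 5: bank2 row1 -> MISS (open row1); precharges=2
Acc 6: bank1 row0 -> HIT
Acc 7: bank2 row3 -> MISS (open row3); precharges=3
Acc 8: bank1 row3 -> MISS (open row3); precharges=4
Acc 9: bank0 row4 -> MISS (open row4); precharges=5
Acc 10: bank0 row2 -> MISS (open row2); precharges=6
Acc 11: bank1 row3 -> HIT
Acc 12: bank2 row3 -> HIT
Acc 13: bank1 row1 -> MISS (open row1); precharges=7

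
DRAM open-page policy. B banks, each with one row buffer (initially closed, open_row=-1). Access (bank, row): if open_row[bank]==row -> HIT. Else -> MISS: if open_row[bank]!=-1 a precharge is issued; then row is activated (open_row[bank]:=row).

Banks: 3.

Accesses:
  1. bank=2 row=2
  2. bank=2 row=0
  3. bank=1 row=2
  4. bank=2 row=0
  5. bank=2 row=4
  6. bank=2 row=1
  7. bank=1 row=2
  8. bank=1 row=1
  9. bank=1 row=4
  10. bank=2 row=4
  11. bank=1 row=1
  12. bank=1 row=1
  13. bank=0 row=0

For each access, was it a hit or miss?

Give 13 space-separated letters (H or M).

Answer: M M M H M M H M M M M H M

Derivation:
Acc 1: bank2 row2 -> MISS (open row2); precharges=0
Acc 2: bank2 row0 -> MISS (open row0); precharges=1
Acc 3: bank1 row2 -> MISS (open row2); precharges=1
Acc 4: bank2 row0 -> HIT
Acc 5: bank2 row4 -> MISS (open row4); precharges=2
Acc 6: bank2 row1 -> MISS (open row1); precharges=3
Acc 7: bank1 row2 -> HIT
Acc 8: bank1 row1 -> MISS (open row1); precharges=4
Acc 9: bank1 row4 -> MISS (open row4); precharges=5
Acc 10: bank2 row4 -> MISS (open row4); precharges=6
Acc 11: bank1 row1 -> MISS (open row1); precharges=7
Acc 12: bank1 row1 -> HIT
Acc 13: bank0 row0 -> MISS (open row0); precharges=7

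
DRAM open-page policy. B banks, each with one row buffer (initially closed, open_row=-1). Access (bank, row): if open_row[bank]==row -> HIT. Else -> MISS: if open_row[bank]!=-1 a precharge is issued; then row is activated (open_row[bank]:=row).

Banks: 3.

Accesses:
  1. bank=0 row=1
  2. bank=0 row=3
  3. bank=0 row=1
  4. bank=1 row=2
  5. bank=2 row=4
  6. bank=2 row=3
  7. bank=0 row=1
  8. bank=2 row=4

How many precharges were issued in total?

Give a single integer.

Answer: 4

Derivation:
Acc 1: bank0 row1 -> MISS (open row1); precharges=0
Acc 2: bank0 row3 -> MISS (open row3); precharges=1
Acc 3: bank0 row1 -> MISS (open row1); precharges=2
Acc 4: bank1 row2 -> MISS (open row2); precharges=2
Acc 5: bank2 row4 -> MISS (open row4); precharges=2
Acc 6: bank2 row3 -> MISS (open row3); precharges=3
Acc 7: bank0 row1 -> HIT
Acc 8: bank2 row4 -> MISS (open row4); precharges=4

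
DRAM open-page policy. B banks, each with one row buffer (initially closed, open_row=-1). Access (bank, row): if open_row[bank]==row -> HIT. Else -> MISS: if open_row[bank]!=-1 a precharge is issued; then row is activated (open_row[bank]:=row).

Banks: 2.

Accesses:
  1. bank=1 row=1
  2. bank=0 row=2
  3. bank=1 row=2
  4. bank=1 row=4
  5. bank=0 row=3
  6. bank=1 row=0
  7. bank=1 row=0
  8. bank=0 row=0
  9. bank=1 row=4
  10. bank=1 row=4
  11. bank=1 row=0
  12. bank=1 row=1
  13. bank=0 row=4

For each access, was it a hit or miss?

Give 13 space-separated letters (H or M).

Answer: M M M M M M H M M H M M M

Derivation:
Acc 1: bank1 row1 -> MISS (open row1); precharges=0
Acc 2: bank0 row2 -> MISS (open row2); precharges=0
Acc 3: bank1 row2 -> MISS (open row2); precharges=1
Acc 4: bank1 row4 -> MISS (open row4); precharges=2
Acc 5: bank0 row3 -> MISS (open row3); precharges=3
Acc 6: bank1 row0 -> MISS (open row0); precharges=4
Acc 7: bank1 row0 -> HIT
Acc 8: bank0 row0 -> MISS (open row0); precharges=5
Acc 9: bank1 row4 -> MISS (open row4); precharges=6
Acc 10: bank1 row4 -> HIT
Acc 11: bank1 row0 -> MISS (open row0); precharges=7
Acc 12: bank1 row1 -> MISS (open row1); precharges=8
Acc 13: bank0 row4 -> MISS (open row4); precharges=9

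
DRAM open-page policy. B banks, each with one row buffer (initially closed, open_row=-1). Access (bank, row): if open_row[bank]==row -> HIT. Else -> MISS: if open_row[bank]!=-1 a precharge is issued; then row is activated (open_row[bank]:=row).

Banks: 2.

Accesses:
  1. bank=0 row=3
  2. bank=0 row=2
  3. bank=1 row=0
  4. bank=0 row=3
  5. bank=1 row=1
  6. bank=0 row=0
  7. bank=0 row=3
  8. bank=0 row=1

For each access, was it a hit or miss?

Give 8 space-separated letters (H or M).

Acc 1: bank0 row3 -> MISS (open row3); precharges=0
Acc 2: bank0 row2 -> MISS (open row2); precharges=1
Acc 3: bank1 row0 -> MISS (open row0); precharges=1
Acc 4: bank0 row3 -> MISS (open row3); precharges=2
Acc 5: bank1 row1 -> MISS (open row1); precharges=3
Acc 6: bank0 row0 -> MISS (open row0); precharges=4
Acc 7: bank0 row3 -> MISS (open row3); precharges=5
Acc 8: bank0 row1 -> MISS (open row1); precharges=6

Answer: M M M M M M M M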